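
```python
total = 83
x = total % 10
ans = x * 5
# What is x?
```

Trace:
`total = 83` → total = 83
`x = total % 10` → x = 3
`ans = x * 5` → ans = 15
So x = 3

Answer: 3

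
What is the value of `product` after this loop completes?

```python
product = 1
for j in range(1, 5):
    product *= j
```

4! = 24
`product` takes the values: 1 → 2 → 6 → 24

Answer: 24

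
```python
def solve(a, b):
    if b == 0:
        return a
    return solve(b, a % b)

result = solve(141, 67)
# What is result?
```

solve(141, 67) -> solve(67, 7) -> solve(7, 4) -> solve(4, 3) -> solve(3, 1) -> solve(1, 0) -> 1

Answer: 1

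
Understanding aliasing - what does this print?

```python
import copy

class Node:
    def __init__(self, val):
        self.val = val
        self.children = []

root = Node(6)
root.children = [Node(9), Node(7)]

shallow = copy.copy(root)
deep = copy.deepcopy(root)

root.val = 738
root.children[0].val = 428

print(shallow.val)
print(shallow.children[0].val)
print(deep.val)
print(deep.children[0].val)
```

Key concept: deep copy with custom objects.
Step by step:
`root = Node(6)` → root = Node(val=6, children=[])
`root.children = [Node(9), Node(7)]` → root = Node(val=6, children=[Node(val=9, children=[]), Node(val=7, children=[])])
`shallow = copy.copy(root)` → shallow = Node(val=6, children=[Node(val=9, children=[]), Node(val=7, children=[])])
`deep = copy.deepcopy(root)` → deep = Node(val=6, children=[Node(val=9, children=[]), Node(val=7, children=[])])
`root.val = 738` → root = Node(val=738, children=[Node(val=9, children=[]), Node(val=7, children=[])])
`root.children[0].val = 428` → root = Node(val=738, children=[Node(val=428, children=[]), Node(val=7, children=[])]); shallow = Node(val=6, children=[Node(val=428, children=[]), Node(val=7, children=[])])
`print(shallow.val)` → prints 6
`print(shallow.children[0].val)` → prints 428
`print(deep.val)` → prints 6
`print(deep.children[0].val)` → prints 9

Answer:
6
428
6
9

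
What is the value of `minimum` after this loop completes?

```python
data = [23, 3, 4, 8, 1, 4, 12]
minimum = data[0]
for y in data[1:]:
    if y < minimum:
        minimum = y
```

Minimum of [23, 3, 4, 8, 1, 4, 12]
`minimum` takes the values: 23 → 3 → 1

Answer: 1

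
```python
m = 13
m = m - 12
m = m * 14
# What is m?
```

Trace:
`m = 13` → m = 13
`m = m - 12` → m = 1
`m = m * 14` → m = 14
So m = 14

Answer: 14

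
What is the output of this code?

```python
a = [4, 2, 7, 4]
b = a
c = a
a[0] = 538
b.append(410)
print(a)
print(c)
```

Key concept: multiple aliases.
Step by step:
`a = [4, 2, 7, 4]` → a = [4, 2, 7, 4]
`b = a` → b = [4, 2, 7, 4] (same object as a)
`c = a` → c = [4, 2, 7, 4] (same object as a, b)
`a[0] = 538` → a = [538, 2, 7, 4] (same object as b, c); b = [538, 2, 7, 4] (same object as a, c); c = [538, 2, 7, 4] (same object as a, b)
`b.append(410)` → a = [538, 2, 7, 4, 410] (same object as b, c); b = [538, 2, 7, 4, 410] (same object as a, c); c = [538, 2, 7, 4, 410] (same object as a, b)
`print(a)` → prints [538, 2, 7, 4, 410]
`print(c)` → prints [538, 2, 7, 4, 410]

Answer:
[538, 2, 7, 4, 410]
[538, 2, 7, 4, 410]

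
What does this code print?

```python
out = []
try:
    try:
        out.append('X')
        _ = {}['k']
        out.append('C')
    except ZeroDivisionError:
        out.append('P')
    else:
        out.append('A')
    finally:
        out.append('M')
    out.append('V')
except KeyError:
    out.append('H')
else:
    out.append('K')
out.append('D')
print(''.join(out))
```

Execution trace: 'X' (inner try body) → 'M' (inner finally) → 'H' (except KeyError) → 'D' (after the try/except). Output: XMHD

Answer: XMHD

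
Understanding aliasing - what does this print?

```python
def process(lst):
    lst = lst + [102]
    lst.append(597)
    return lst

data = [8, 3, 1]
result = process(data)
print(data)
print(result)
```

Key concept: rebinding parameter vs mutation.
Step by step:
`data = [8, 3, 1]` → data = [8, 3, 1]
`result = process(data)` → result = [8, 3, 1, 102, 597]
`print(data)` → prints [8, 3, 1]
`print(result)` → prints [8, 3, 1, 102, 597]

Answer:
[8, 3, 1]
[8, 3, 1, 102, 597]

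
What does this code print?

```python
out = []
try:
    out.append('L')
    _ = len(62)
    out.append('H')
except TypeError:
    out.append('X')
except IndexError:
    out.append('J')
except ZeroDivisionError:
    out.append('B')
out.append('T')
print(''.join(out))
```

Execution trace: 'L' (try body) → 'X' (except TypeError) → 'T' (after the try/except). Output: LXT

Answer: LXT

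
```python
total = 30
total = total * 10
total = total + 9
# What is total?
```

Trace:
`total = 30` → total = 30
`total = total * 10` → total = 300
`total = total + 9` → total = 309
So total = 309

Answer: 309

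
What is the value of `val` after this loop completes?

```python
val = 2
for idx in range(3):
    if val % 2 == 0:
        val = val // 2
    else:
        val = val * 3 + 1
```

Collatz-style transformation from 2
`val` takes the values: 2 → 1 → 4 → 2

Answer: 2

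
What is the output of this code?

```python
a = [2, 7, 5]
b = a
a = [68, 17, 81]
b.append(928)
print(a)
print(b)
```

Key concept: rebinding vs mutation: a is rebound to a new list, b still points at the original.
Step by step:
`a = [2, 7, 5]` → a = [2, 7, 5]
`b = a` → b = [2, 7, 5] (same object as a)
`a = [68, 17, 81]` → a = [68, 17, 81]
`b.append(928)` → b = [2, 7, 5, 928]
`print(a)` → prints [68, 17, 81]
`print(b)` → prints [2, 7, 5, 928]

Answer:
[68, 17, 81]
[2, 7, 5, 928]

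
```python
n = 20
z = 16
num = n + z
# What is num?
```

Trace:
`n = 20` → n = 20
`z = 16` → z = 16
`num = n + z` → num = 36
So num = 36

Answer: 36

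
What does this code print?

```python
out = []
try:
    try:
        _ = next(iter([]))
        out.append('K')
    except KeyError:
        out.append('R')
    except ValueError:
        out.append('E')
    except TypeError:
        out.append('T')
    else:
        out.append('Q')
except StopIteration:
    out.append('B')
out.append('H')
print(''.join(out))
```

Execution trace: 'B' (outer except StopIteration) → 'H' (after the try/except). Output: BH

Answer: BH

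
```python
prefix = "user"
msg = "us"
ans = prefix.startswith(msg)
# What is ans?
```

Trace:
`prefix = "user"` → prefix = 'user'
`msg = "us"` → msg = 'us'
`ans = prefix.startswith(msg)` → ans = True
So ans = True

Answer: True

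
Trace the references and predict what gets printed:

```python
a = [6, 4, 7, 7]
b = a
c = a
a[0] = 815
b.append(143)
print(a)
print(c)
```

Key concept: multiple aliases.
Step by step:
`a = [6, 4, 7, 7]` → a = [6, 4, 7, 7]
`b = a` → b = [6, 4, 7, 7] (same object as a)
`c = a` → c = [6, 4, 7, 7] (same object as a, b)
`a[0] = 815` → a = [815, 4, 7, 7] (same object as b, c); b = [815, 4, 7, 7] (same object as a, c); c = [815, 4, 7, 7] (same object as a, b)
`b.append(143)` → a = [815, 4, 7, 7, 143] (same object as b, c); b = [815, 4, 7, 7, 143] (same object as a, c); c = [815, 4, 7, 7, 143] (same object as a, b)
`print(a)` → prints [815, 4, 7, 7, 143]
`print(c)` → prints [815, 4, 7, 7, 143]

Answer:
[815, 4, 7, 7, 143]
[815, 4, 7, 7, 143]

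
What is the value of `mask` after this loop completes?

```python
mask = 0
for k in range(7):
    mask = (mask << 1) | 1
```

Build 7 consecutive 1-bits: 0b1111111
`mask` takes the values: 0 → 1 → 3 → 7 → 15 → 31 → 63 → 127

Answer: 127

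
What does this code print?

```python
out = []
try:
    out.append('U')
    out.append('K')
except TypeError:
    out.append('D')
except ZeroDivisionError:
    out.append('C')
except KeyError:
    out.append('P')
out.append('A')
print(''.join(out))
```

Execution trace: 'U' (try body) → 'K' (try body, no exception) → 'A' (after the try/except). Output: UKA

Answer: UKA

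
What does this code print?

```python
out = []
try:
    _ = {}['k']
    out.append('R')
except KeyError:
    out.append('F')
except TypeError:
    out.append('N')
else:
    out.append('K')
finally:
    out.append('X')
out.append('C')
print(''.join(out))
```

Execution trace: 'F' (except KeyError) → 'X' (finally) → 'C' (after the try/except). Output: FXC

Answer: FXC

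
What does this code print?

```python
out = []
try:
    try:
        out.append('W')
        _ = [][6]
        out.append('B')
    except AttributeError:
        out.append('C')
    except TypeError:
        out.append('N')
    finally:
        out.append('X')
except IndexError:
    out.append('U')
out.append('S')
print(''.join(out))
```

Execution trace: 'W' (inner try body) → 'X' (inner finally) → 'U' (outer except IndexError) → 'S' (after the try/except). Output: WXUS

Answer: WXUS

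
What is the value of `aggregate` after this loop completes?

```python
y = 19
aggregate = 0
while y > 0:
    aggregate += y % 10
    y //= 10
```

Sum digits of 19
`aggregate` takes the values: 0 → 9 → 10

Answer: 10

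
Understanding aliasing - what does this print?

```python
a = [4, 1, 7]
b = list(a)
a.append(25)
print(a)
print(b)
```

Key concept: list() constructor creates copy.
Step by step:
`a = [4, 1, 7]` → a = [4, 1, 7]
`b = list(a)` → b = [4, 1, 7]
`a.append(25)` → a = [4, 1, 7, 25]
`print(a)` → prints [4, 1, 7, 25]
`print(b)` → prints [4, 1, 7]

Answer:
[4, 1, 7, 25]
[4, 1, 7]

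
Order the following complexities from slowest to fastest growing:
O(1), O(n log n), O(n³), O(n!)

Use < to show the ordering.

Ordered by growth rate: O(1) < O(n log n) < O(n³) < O(n!)

Answer: O(1) < O(n log n) < O(n³) < O(n!)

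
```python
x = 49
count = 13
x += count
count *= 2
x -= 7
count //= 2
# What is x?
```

Trace:
`x = 49` → x = 49
`count = 13` → count = 13
`x += count` → x = 62
`count *= 2` → count = 26
`x -= 7` → x = 55
`count //= 2` → count = 13
So x = 55

Answer: 55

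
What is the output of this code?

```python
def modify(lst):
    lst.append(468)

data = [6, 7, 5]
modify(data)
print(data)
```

Key concept: function modifies passed list.
Step by step:
`data = [6, 7, 5]` → data = [6, 7, 5]
`modify(data)` → data = [6, 7, 5, 468]
`print(data)` → prints [6, 7, 5, 468]

Answer: [6, 7, 5, 468]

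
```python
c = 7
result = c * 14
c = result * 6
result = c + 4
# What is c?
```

Trace:
`c = 7` → c = 7
`result = c * 14` → result = 98
`c = result * 6` → c = 588
`result = c + 4` → result = 592
So c = 588

Answer: 588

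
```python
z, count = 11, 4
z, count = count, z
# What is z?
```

Trace:
`z, count = 11, 4` → z = 11; count = 4
`z, count = count, z` → z = 4; count = 11
So z = 4

Answer: 4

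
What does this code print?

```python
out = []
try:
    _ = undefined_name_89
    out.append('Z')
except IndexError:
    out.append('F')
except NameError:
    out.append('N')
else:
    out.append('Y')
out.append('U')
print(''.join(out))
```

Execution trace: 'N' (except NameError) → 'U' (after the try/except). Output: NU

Answer: NU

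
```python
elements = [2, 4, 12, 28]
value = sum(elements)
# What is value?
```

Trace:
`elements = [2, 4, 12, 28]` → elements = [2, 4, 12, 28]
`value = sum(elements)` → value = 46
So value = 46

Answer: 46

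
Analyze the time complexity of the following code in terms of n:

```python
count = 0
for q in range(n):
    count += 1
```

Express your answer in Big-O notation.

Each loop level contributes: n. Multiplying the contributions gives O(n).

Answer: O(n)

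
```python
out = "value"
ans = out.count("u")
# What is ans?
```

Trace:
`out = "value"` → out = 'value'
`ans = out.count("u")` → ans = 1
So ans = 1

Answer: 1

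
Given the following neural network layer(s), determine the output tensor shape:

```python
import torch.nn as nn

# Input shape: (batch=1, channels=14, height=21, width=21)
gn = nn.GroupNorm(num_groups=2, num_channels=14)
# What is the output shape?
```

Input: (1, 14, 21, 21) -> Output: (1, 14, 21, 21)

Answer: (1, 14, 21, 21)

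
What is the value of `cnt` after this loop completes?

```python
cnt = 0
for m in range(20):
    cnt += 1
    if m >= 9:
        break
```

Loop breaks when m reaches 9, cnt is 10
`cnt` takes the values: 0 → 1 → 2 → 3 → 4 → 5 → 6 → 7 → 8 → 9 → 10

Answer: 10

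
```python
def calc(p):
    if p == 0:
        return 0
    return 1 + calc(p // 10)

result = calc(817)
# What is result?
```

Count of digits of 817: 3

Answer: 3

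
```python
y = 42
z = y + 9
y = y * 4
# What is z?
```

Trace:
`y = 42` → y = 42
`z = y + 9` → z = 51
`y = y * 4` → y = 168
So z = 51

Answer: 51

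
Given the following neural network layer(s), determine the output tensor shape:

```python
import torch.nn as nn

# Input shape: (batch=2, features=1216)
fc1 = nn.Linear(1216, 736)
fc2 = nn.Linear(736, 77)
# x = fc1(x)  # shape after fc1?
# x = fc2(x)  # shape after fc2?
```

Input: (2, 1216) -> after fc1: (2, 736) -> Output: (2, 77)

Answer: (2, 77)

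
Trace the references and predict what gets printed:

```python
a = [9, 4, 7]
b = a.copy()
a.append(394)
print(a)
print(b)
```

Key concept: list.copy() creates independent copy.
Step by step:
`a = [9, 4, 7]` → a = [9, 4, 7]
`b = a.copy()` → b = [9, 4, 7]
`a.append(394)` → a = [9, 4, 7, 394]
`print(a)` → prints [9, 4, 7, 394]
`print(b)` → prints [9, 4, 7]

Answer:
[9, 4, 7, 394]
[9, 4, 7]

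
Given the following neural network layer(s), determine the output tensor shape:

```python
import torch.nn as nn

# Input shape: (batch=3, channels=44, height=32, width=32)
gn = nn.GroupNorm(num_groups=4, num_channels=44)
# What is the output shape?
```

Input: (3, 44, 32, 32) -> Output: (3, 44, 32, 32)

Answer: (3, 44, 32, 32)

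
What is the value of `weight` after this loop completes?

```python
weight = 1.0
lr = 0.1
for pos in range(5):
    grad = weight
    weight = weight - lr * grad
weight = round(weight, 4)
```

Gradient descent: w = 1.0 * (1 - 0.1)^5
`weight` takes the values: 1.0 → 0.9 → 0.81 → 0.729 → 0.6561 → 0.59049 → 0.5905

Answer: 0.5905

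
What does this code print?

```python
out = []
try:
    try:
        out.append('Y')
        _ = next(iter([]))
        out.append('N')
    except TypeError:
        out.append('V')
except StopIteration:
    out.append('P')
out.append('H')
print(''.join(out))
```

Execution trace: 'Y' (try body) → 'P' (outer except StopIteration) → 'H' (after the try/except). Output: YPH

Answer: YPH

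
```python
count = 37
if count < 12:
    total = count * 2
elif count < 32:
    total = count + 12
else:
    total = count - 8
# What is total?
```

Trace:
`count = 37` → count = 37
`if count < 12: ...` → count < 12 is False, count < 32 is False, take else branch → total = 29
So total = 29

Answer: 29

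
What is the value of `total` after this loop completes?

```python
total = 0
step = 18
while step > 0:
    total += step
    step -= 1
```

Sum 18 down to 1
`total` takes the values: 0 → 18 → 35 → 51 → 66 → 80 → 93 → 105 → 116 → 126 → 135 → 143 → 150 → 156 → 161 → 165 → 168 → 170 → 171

Answer: 171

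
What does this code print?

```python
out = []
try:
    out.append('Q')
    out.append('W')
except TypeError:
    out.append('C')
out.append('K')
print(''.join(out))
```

Execution trace: 'Q' (try body) → 'W' (try body, no exception) → 'K' (after the try/except). Output: QWK

Answer: QWK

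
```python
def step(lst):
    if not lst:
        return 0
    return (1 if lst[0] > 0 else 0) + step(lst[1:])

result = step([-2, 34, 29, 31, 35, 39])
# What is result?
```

Count of positive elements in [-2, 34, 29, 31, 35, 39] = 5

Answer: 5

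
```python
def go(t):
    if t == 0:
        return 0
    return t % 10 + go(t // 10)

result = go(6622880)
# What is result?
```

Sum of digits of 6622880: 0 + 8 + 8 + 2 + 2 + 6 + 6 = 32

Answer: 32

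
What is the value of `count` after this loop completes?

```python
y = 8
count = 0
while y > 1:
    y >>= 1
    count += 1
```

Count right shifts until 1
`count` takes the values: 0 → 1 → 2 → 3

Answer: 3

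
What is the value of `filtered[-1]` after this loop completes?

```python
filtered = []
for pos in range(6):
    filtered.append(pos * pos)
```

Last element of squares 0 to 5
`filtered` takes the values: [] → [0] → [0, 1] → [0, 1, 4] → [0, 1, 4, 9] → [0, 1, 4, 9, 16] → [0, 1, 4, 9, 16, 25]
So `filtered[-1]` = 25

Answer: 25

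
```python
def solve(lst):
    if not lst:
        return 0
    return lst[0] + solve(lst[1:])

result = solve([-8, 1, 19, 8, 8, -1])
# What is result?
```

(-8) + 1 + 19 + 8 + 8 + (-1) + 0 = 27

Answer: 27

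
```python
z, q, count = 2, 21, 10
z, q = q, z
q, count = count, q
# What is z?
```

Trace:
`z, q, count = 2, 21, 10` → z = 2; q = 21; count = 10
`z, q = q, z` → z = 21; q = 2
`q, count = count, q` → q = 10; count = 2
So z = 21

Answer: 21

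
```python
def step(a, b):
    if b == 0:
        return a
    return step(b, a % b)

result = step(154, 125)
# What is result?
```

step(154, 125) -> step(125, 29) -> step(29, 9) -> step(9, 2) -> step(2, 1) -> step(1, 0) -> 1

Answer: 1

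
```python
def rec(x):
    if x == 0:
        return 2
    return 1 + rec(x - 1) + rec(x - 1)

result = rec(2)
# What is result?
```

rec(x) = 1 + 2·rec(x-1), rec(0)=2. Closed form: (2+1)·2^2 - 1 = 11.

Answer: 11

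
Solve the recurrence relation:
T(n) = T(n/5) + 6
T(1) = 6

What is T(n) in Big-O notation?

Each step divides n by 5 and adds 6. After log_5(n) steps we reach T(1)=6. So T(n) = 6·log_5(n) + 6 = O(log n).

Answer: O(log n)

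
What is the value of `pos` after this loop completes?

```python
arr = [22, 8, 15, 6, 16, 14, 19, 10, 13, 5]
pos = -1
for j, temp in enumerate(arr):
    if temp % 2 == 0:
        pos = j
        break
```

First even number index in [22, 8, 15, 6, 16, 14, 19, 10, 13, 5]
`pos` takes the values: -1 → 0

Answer: 0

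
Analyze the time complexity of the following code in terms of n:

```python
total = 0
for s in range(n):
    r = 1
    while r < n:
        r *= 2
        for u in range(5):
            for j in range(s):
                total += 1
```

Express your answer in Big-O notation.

Each loop level contributes: n × log n × 1 × n. Multiplying the contributions gives O(n^2 log n).

Answer: O(n^2 log n)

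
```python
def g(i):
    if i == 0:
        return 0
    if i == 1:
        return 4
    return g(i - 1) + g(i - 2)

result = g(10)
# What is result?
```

Build up from base cases: g(0)=0, g(1)=4, g(2)=4, g(3)=8, g(4)=12, g(5)=20, g(6)=32, ..., g(10)=220

Answer: 220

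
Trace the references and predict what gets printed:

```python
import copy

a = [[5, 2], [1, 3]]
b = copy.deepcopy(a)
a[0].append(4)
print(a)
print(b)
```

Key concept: deep copy is fully independent.
Step by step:
`a = [[5, 2], [1, 3]]` → a = [[5, 2], [1, 3]]
`b = copy.deepcopy(a)` → b = [[5, 2], [1, 3]]
`a[0].append(4)` → a = [[5, 2, 4], [1, 3]]
`print(a)` → prints [[5, 2, 4], [1, 3]]
`print(b)` → prints [[5, 2], [1, 3]]

Answer:
[[5, 2, 4], [1, 3]]
[[5, 2], [1, 3]]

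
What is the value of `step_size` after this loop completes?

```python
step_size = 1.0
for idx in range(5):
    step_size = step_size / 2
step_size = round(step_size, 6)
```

Halving LR 5 times: 1 / 2^5
`step_size` takes the values: 1.0 → 0.5 → 0.25 → 0.125 → 0.0625 → 0.03125

Answer: 0.03125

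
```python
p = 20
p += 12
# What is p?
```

Trace:
`p = 20` → p = 20
`p += 12` → p = 32
So p = 32

Answer: 32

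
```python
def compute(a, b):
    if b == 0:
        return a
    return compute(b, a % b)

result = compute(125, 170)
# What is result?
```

compute(125, 170) -> compute(170, 125) -> compute(125, 45) -> compute(45, 35) -> compute(35, 10) -> compute(10, 5) -> compute(5, 0) -> 5

Answer: 5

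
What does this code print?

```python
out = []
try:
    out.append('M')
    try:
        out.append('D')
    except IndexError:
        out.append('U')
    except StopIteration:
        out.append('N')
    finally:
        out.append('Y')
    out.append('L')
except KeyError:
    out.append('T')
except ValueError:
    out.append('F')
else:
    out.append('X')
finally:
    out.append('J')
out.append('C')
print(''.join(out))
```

Execution trace: 'M' (try body) → 'D' (inner try body, no exception) → 'Y' (inner finally) → 'L' (try body, no exception) → 'X' (else) → 'J' (finally) → 'C' (after the try/except). Output: MDYLXJC

Answer: MDYLXJC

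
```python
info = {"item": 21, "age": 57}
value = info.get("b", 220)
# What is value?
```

Trace:
`info = {"item": 21, "age": 57}` → info = {'item': 21, 'age': 57}
`value = info.get("b", 220)` → value = 220
So value = 220

Answer: 220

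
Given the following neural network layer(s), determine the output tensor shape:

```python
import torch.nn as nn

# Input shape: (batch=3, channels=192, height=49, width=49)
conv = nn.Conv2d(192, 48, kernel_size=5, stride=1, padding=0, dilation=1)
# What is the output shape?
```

Input: (3, 192, 49, 49) -> Output: (3, 48, 45, 45)

Answer: (3, 48, 45, 45)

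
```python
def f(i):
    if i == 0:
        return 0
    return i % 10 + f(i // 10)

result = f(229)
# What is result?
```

Sum of digits of 229: 9 + 2 + 2 = 13

Answer: 13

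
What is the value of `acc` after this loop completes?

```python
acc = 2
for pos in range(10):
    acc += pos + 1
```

Start at 2, add 1 to 10 = 57
`acc` takes the values: 2 → 3 → 5 → 8 → 12 → 17 → 23 → 30 → 38 → 47 → 57

Answer: 57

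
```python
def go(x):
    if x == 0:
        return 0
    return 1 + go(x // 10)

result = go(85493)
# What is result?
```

Count of digits of 85493: 5

Answer: 5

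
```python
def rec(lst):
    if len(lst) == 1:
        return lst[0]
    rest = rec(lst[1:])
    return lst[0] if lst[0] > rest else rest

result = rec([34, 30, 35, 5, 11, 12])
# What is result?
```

Recursive max over [34, 30, 35, 5, 11, 12] = 35

Answer: 35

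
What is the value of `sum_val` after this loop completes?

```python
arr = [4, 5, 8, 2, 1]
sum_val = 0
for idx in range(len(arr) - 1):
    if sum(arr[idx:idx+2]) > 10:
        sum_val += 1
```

Count windows with sum > 10
`sum_val` takes the values: 0 → 1

Answer: 1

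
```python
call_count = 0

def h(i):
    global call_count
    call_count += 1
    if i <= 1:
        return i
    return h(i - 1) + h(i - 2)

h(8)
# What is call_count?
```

Calls(i) = 1 + Calls(i-1) + Calls(i-2); Calls(0)=Calls(1)=1. For i=8 this gives 67.

Answer: 67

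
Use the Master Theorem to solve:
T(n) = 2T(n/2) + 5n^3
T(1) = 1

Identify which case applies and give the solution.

a=2, b=2, f(n)=5n^3. log_2(2) = 1. Since c=3 > 1 and the regularity condition holds (2(n/2)^3 = (2/2^3)n^3 with 2/2^3 < 1), Case 3 applies: T(n) = Θ(f(n)) = O(n^3).

Answer: O(n^3) - Case 3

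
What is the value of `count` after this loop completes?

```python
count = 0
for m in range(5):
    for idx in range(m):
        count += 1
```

Triangle number: 0+1+2+...+4
`count` takes the values: 0 → 1 → 2 → 3 → 4 → 5 → 6 → 7 → 8 → 9 → 10

Answer: 10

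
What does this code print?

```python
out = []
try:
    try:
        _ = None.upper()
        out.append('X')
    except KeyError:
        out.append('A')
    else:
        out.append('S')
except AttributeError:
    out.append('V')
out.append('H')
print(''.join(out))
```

Execution trace: 'V' (outer except AttributeError) → 'H' (after the try/except). Output: VH

Answer: VH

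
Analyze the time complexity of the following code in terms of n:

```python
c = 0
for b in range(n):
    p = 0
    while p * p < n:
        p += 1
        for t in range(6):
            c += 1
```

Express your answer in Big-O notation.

Each loop level contributes: n × √n × 1. Multiplying the contributions gives O(n√n).

Answer: O(n√n)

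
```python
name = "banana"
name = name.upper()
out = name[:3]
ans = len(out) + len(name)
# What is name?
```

Trace:
`name = "banana"` → name = 'banana'
`name = name.upper()` → name = 'BANANA'
`out = name[:3]` → out = 'BAN'
`ans = len(out) + len(name)` → ans = 9
So name = 'BANANA'

Answer: 'BANANA'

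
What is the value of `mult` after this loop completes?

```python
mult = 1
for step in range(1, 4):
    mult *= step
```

3! = 6
`mult` takes the values: 1 → 2 → 6

Answer: 6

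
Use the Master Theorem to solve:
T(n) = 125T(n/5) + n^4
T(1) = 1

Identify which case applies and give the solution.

a=125, b=5, f(n)=n^4. log_5(125) = 3. Since c=4 > 3 and the regularity condition holds (125(n/5)^4 = (125/5^4)n^4 with 125/5^4 < 1), Case 3 applies: T(n) = Θ(f(n)) = O(n^4).

Answer: O(n^4) - Case 3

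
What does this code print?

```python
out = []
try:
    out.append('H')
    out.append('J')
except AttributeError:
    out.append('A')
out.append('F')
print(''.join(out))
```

Execution trace: 'H' (try body) → 'J' (try body, no exception) → 'F' (after the try/except). Output: HJF

Answer: HJF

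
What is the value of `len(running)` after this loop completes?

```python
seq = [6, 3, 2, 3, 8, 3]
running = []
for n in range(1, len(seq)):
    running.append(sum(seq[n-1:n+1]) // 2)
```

Number of 2-element averages
`running` takes the values: [] → [4] → [4, 2] → [4, 2, 2] → [4, 2, 2, 5] → [4, 2, 2, 5, 5]
So `len(running)` = 5

Answer: 5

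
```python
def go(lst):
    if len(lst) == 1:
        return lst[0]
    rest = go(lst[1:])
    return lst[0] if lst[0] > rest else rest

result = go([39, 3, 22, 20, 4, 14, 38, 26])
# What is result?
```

Recursive max over [39, 3, 22, 20, 4, 14, 38, 26] = 39

Answer: 39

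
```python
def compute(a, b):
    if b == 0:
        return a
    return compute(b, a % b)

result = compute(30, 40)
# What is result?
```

compute(30, 40) -> compute(40, 30) -> compute(30, 10) -> compute(10, 0) -> 10

Answer: 10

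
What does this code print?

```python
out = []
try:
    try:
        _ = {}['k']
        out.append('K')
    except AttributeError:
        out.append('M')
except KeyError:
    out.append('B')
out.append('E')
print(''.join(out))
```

Execution trace: 'B' (outer except KeyError) → 'E' (after the try/except). Output: BE

Answer: BE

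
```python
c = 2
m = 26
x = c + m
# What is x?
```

Trace:
`c = 2` → c = 2
`m = 26` → m = 26
`x = c + m` → x = 28
So x = 28

Answer: 28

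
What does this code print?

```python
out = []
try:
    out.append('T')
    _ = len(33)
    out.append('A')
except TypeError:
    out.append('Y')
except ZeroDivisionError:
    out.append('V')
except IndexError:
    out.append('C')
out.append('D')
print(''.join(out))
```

Execution trace: 'T' (try body) → 'Y' (except TypeError) → 'D' (after the try/except). Output: TYD

Answer: TYD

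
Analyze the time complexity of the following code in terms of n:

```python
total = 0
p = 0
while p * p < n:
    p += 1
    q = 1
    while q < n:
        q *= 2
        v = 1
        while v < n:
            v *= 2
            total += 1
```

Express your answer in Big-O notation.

Each loop level contributes: √n × log n × log n. Multiplying the contributions gives O(√n log² n).

Answer: O(√n log² n)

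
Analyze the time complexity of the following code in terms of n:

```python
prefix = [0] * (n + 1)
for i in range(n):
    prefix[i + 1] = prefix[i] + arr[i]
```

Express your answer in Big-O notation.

This is Prefix sum computation. Time complexity: O(n).

Answer: O(n)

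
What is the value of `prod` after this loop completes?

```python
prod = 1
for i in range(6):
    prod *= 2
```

2^6 = 64
`prod` takes the values: 1 → 2 → 4 → 8 → 16 → 32 → 64

Answer: 64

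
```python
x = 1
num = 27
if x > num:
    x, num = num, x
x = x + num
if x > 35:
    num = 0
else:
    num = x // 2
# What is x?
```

Trace:
`x = 1` → x = 1
`num = 27` → num = 27
`if x > num: ...` → x > num is False → no variable changes
`x = x + num` → x = 28
`if x > 35: ...` → x > 35 is False, take else branch → num = 14
So x = 28

Answer: 28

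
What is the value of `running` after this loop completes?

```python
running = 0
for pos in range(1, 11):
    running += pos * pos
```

Sum of squares 1² to 10² = 385
`running` takes the values: 0 → 1 → 5 → 14 → 30 → 55 → 91 → 140 → 204 → 285 → 385

Answer: 385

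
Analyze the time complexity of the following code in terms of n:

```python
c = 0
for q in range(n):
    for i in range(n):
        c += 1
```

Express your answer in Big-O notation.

Each loop level contributes: n × n. Multiplying the contributions gives O(n^2).

Answer: O(n^2)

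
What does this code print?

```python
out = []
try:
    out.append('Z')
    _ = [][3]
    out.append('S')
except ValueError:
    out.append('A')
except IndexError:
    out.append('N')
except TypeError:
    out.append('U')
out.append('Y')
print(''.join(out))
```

Execution trace: 'Z' (try body) → 'N' (except IndexError) → 'Y' (after the try/except). Output: ZNY

Answer: ZNY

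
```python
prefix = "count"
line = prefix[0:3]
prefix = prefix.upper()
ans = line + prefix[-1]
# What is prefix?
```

Trace:
`prefix = "count"` → prefix = 'count'
`line = prefix[0:3]` → line = 'cou'
`prefix = prefix.upper()` → prefix = 'COUNT'
`ans = line + prefix[-1]` → ans = 'couT'
So prefix = 'COUNT'

Answer: 'COUNT'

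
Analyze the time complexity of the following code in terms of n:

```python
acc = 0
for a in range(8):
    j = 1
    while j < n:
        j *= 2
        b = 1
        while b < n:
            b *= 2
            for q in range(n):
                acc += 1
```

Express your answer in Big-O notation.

Each loop level contributes: 1 × log n × log n × n. Multiplying the contributions gives O(n log² n).

Answer: O(n log² n)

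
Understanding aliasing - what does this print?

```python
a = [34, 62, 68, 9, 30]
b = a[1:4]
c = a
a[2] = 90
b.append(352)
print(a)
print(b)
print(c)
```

Key concept: slice vs alias.
Step by step:
`a = [34, 62, 68, 9, 30]` → a = [34, 62, 68, 9, 30]
`b = a[1:4]` → b = [62, 68, 9]
`c = a` → c = [34, 62, 68, 9, 30] (same object as a)
`a[2] = 90` → a = [34, 62, 90, 9, 30] (same object as c); c = [34, 62, 90, 9, 30] (same object as a)
`b.append(352)` → b = [62, 68, 9, 352]
`print(a)` → prints [34, 62, 90, 9, 30]
`print(b)` → prints [62, 68, 9, 352]
`print(c)` → prints [34, 62, 90, 9, 30]

Answer:
[34, 62, 90, 9, 30]
[62, 68, 9, 352]
[34, 62, 90, 9, 30]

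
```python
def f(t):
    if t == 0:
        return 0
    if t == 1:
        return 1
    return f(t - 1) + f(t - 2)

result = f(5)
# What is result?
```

Build up from base cases: f(0)=0, f(1)=1, f(2)=1, f(3)=2, f(4)=3, f(5)=5

Answer: 5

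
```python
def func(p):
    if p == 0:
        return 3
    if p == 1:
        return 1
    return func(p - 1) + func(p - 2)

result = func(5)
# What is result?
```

Build up from base cases: func(0)=3, func(1)=1, func(2)=4, func(3)=5, func(4)=9, func(5)=14

Answer: 14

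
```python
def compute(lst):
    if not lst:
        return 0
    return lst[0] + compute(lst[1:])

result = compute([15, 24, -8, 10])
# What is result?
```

15 + 24 + (-8) + 10 + 0 = 41

Answer: 41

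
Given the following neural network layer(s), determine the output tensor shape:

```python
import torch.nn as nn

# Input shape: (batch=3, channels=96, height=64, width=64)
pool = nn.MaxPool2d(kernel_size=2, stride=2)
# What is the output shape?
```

Input: (3, 96, 64, 64) -> Output: (3, 96, 32, 32)

Answer: (3, 96, 32, 32)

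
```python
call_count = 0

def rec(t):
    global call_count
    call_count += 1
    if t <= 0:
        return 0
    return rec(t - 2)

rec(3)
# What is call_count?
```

Linear recursion stepping by 2: 3 calls from t=3 down to ≤0.

Answer: 3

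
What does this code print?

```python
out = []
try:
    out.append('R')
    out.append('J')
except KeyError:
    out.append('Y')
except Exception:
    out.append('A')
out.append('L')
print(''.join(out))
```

Execution trace: 'R' (try body) → 'J' (try body, no exception) → 'L' (after the try/except). Output: RJL

Answer: RJL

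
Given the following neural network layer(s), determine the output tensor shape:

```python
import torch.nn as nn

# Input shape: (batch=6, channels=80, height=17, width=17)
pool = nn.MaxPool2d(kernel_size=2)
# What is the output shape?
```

Input: (6, 80, 17, 17) -> Output: (6, 80, 8, 8)

Answer: (6, 80, 8, 8)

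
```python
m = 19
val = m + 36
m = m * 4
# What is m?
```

Trace:
`m = 19` → m = 19
`val = m + 36` → val = 55
`m = m * 4` → m = 76
So m = 76

Answer: 76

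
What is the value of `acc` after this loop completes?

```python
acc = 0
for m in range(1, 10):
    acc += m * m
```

Sum of squares 1² to 9² = 285
`acc` takes the values: 0 → 1 → 5 → 14 → 30 → 55 → 91 → 140 → 204 → 285

Answer: 285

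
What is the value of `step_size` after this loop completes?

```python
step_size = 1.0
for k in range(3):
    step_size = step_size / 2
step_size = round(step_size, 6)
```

Halving LR 3 times: 1 / 2^3
`step_size` takes the values: 1.0 → 0.5 → 0.25 → 0.125

Answer: 0.125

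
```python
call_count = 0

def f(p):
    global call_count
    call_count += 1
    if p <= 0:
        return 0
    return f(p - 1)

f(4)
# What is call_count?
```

Linear recursion stepping by 1: 5 calls from p=4 down to ≤0.

Answer: 5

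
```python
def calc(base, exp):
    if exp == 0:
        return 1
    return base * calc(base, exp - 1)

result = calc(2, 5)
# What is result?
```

calc(2, 5) = 2 * 2 * 2 * 2 * 2 = 32

Answer: 32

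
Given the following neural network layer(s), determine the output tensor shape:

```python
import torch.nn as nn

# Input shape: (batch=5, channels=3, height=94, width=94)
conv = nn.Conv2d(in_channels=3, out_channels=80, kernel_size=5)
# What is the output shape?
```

Input: (5, 3, 94, 94) -> Output: (5, 80, 90, 90)

Answer: (5, 80, 90, 90)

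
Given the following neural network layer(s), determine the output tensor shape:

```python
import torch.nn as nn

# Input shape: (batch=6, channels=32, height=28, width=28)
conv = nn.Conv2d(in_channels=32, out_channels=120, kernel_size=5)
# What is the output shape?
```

Input: (6, 32, 28, 28) -> Output: (6, 120, 24, 24)

Answer: (6, 120, 24, 24)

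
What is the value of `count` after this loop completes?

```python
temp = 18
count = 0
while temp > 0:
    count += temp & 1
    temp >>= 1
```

Count set bits in 18 (binary: 0b10010)
`count` takes the values: 0 → 1 → 2

Answer: 2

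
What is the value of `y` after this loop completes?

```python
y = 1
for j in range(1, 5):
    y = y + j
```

Start at 1, add 1 through 4
`y` takes the values: 1 → 2 → 4 → 7 → 11

Answer: 11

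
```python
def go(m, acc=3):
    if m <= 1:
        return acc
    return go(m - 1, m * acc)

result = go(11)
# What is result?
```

Accumulator trace (n, acc): (11, 3) -> (10, 33) -> (9, 330) -> (8, 2970) -> (7, 23760) -> (6, 166320) -> (5, 997920) -> (4, 4989600) -> (3, 19958400) -> (2, 59875200) -> (1, 119750400) -> return 119750400

Answer: 119750400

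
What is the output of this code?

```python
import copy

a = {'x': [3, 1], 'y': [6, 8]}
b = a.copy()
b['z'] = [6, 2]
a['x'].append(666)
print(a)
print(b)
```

Key concept: shallow copy of dict with mutable values.
Step by step:
`a = {'x': [3, 1], 'y': [6, 8]}` → a = {'x': [3, 1], 'y': [6, 8]}
`b = a.copy()` → b = {'x': [3, 1], 'y': [6, 8]}
`b['z'] = [6, 2]` → b = {'x': [3, 1], 'y': [6, 8], 'z': [6, 2]}
`a['x'].append(666)` → a = {'x': [3, 1, 666], 'y': [6, 8]}; b = {'x': [3, 1, 666], 'y': [6, 8], 'z': [6, 2]}
`print(a)` → prints {'x': [3, 1, 666], 'y': [6, 8]}
`print(b)` → prints {'x': [3, 1, 666], 'y': [6, 8], 'z': [6, 2]}

Answer:
{'x': [3, 1, 666], 'y': [6, 8]}
{'x': [3, 1, 666], 'y': [6, 8], 'z': [6, 2]}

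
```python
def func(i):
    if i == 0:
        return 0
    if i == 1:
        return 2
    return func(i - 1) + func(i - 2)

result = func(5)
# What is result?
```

Build up from base cases: func(0)=0, func(1)=2, func(2)=2, func(3)=4, func(4)=6, func(5)=10

Answer: 10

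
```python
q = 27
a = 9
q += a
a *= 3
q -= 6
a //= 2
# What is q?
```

Trace:
`q = 27` → q = 27
`a = 9` → a = 9
`q += a` → q = 36
`a *= 3` → a = 27
`q -= 6` → q = 30
`a //= 2` → a = 13
So q = 30

Answer: 30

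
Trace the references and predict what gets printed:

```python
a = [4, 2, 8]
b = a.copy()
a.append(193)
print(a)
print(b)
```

Key concept: list.copy() creates independent copy.
Step by step:
`a = [4, 2, 8]` → a = [4, 2, 8]
`b = a.copy()` → b = [4, 2, 8]
`a.append(193)` → a = [4, 2, 8, 193]
`print(a)` → prints [4, 2, 8, 193]
`print(b)` → prints [4, 2, 8]

Answer:
[4, 2, 8, 193]
[4, 2, 8]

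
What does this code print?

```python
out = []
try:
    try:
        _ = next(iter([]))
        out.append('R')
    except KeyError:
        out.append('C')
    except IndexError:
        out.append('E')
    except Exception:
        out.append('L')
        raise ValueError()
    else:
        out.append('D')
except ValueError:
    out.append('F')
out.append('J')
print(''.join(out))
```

Execution trace: 'L' (except Exception) → 'F' (outer except ValueError) → 'J' (after the try/except). Output: LFJ

Answer: LFJ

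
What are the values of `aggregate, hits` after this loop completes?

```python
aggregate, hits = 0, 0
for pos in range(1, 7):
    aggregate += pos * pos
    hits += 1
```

Sum of squares and count
`aggregate, hits` takes the values: (0, 0) → (1, 0) → (1, 1) → (5, 1) → (5, 2) → (14, 2) → (14, 3) → (30, 3) → (30, 4) → (55, 4) → (55, 5) → (91, 5) → (91, 6)

Answer: 91, 6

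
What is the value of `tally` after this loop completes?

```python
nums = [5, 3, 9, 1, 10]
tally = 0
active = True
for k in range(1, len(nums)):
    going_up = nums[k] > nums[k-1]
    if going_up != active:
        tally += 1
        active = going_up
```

Count direction changes in [5, 3, 9, 1, 10]
`tally` takes the values: 0 → 1 → 2 → 3 → 4

Answer: 4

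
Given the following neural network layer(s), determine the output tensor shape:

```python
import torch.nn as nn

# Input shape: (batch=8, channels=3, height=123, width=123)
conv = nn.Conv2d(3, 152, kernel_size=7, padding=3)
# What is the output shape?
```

Input: (8, 3, 123, 123) -> Output: (8, 152, 123, 123)

Answer: (8, 152, 123, 123)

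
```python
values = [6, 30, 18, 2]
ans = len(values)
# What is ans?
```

Trace:
`values = [6, 30, 18, 2]` → values = [6, 30, 18, 2]
`ans = len(values)` → ans = 4
So ans = 4

Answer: 4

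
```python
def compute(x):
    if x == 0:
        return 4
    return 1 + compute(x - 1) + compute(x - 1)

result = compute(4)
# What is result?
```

compute(x) = 1 + 2·compute(x-1), compute(0)=4. Closed form: (4+1)·2^4 - 1 = 79.

Answer: 79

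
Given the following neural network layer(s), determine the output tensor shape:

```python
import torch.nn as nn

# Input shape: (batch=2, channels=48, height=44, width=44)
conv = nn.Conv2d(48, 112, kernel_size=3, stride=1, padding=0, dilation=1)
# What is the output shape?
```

Input: (2, 48, 44, 44) -> Output: (2, 112, 42, 42)

Answer: (2, 112, 42, 42)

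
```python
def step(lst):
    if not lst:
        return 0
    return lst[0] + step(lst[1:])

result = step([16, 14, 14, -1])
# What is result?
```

16 + 14 + 14 + (-1) + 0 = 43

Answer: 43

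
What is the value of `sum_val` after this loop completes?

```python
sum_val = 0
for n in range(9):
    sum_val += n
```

Sum of 0 to 8 = 36
`sum_val` takes the values: 0 → 1 → 3 → 6 → 10 → 15 → 21 → 28 → 36

Answer: 36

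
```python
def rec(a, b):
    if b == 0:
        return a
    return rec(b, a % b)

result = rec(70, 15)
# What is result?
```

rec(70, 15) -> rec(15, 10) -> rec(10, 5) -> rec(5, 0) -> 5

Answer: 5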